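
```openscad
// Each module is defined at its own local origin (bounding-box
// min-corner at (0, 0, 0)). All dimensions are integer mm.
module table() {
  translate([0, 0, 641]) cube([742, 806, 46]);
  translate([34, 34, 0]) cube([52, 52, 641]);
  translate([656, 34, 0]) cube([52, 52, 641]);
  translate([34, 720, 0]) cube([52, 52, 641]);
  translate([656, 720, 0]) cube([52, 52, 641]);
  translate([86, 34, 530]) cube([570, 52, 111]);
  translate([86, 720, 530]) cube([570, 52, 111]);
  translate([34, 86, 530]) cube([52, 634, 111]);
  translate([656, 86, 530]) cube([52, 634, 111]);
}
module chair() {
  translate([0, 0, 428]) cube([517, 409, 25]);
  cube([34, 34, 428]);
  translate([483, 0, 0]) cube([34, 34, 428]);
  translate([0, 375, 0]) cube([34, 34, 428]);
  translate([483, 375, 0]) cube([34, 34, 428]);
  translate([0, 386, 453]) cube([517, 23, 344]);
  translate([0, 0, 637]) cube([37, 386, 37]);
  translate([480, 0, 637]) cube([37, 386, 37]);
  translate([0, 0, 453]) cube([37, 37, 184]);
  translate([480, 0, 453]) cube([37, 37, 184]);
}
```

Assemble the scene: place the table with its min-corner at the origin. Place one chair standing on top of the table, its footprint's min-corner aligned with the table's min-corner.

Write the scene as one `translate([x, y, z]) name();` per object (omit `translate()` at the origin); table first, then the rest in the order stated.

table();
translate([0, 0, 687]) chair();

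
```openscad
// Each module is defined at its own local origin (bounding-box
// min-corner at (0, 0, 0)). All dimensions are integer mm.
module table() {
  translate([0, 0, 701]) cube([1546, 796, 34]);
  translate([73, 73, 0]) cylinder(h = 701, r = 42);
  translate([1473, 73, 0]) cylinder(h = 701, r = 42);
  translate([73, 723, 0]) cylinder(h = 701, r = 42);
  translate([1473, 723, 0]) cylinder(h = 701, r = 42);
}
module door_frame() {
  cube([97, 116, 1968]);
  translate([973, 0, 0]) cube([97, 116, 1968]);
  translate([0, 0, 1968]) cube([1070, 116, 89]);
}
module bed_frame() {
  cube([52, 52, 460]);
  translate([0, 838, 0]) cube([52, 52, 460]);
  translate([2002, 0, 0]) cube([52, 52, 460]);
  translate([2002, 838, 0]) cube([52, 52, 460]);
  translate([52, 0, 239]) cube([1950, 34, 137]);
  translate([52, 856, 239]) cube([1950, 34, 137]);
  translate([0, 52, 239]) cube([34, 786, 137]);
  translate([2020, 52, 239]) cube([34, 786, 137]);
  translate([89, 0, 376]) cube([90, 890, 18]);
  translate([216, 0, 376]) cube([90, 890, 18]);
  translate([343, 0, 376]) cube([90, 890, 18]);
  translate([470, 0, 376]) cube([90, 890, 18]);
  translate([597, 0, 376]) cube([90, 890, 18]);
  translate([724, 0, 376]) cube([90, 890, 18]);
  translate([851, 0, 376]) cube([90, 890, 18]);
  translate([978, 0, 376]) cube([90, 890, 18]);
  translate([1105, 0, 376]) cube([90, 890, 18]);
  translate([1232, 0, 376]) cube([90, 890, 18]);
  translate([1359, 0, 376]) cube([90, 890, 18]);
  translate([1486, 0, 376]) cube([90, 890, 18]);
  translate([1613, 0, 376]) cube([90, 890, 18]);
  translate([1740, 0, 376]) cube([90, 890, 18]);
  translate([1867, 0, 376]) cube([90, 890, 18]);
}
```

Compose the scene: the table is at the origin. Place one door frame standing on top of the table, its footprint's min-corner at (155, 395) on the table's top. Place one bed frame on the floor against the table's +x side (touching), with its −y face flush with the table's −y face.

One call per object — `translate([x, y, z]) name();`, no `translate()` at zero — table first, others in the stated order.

table();
translate([155, 395, 735]) door_frame();
translate([1546, 0, 0]) bed_frame();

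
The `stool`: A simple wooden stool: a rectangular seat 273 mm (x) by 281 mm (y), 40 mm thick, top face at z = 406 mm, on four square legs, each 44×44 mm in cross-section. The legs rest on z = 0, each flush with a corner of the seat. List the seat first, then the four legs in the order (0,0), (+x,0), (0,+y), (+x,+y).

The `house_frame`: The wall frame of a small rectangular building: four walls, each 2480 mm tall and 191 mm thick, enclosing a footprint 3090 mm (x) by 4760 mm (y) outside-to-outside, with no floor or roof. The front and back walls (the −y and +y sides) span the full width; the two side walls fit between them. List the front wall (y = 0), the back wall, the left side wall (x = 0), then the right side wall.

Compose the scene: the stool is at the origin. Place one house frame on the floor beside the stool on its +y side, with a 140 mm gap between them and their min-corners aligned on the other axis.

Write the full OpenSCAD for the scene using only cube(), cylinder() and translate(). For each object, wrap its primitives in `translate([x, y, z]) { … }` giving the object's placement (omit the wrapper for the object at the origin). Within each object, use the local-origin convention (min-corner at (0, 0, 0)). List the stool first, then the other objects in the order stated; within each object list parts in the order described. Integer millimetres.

translate([0, 0, 366]) cube([273, 281, 40]);
cube([44, 44, 366]);
translate([229, 0, 0]) cube([44, 44, 366]);
translate([0, 237, 0]) cube([44, 44, 366]);
translate([229, 237, 0]) cube([44, 44, 366]);
translate([0, 421, 0]) {
  cube([3090, 191, 2480]);
  translate([0, 4569, 0]) cube([3090, 191, 2480]);
  translate([0, 191, 0]) cube([191, 4378, 2480]);
  translate([2899, 191, 0]) cube([191, 4378, 2480]);
}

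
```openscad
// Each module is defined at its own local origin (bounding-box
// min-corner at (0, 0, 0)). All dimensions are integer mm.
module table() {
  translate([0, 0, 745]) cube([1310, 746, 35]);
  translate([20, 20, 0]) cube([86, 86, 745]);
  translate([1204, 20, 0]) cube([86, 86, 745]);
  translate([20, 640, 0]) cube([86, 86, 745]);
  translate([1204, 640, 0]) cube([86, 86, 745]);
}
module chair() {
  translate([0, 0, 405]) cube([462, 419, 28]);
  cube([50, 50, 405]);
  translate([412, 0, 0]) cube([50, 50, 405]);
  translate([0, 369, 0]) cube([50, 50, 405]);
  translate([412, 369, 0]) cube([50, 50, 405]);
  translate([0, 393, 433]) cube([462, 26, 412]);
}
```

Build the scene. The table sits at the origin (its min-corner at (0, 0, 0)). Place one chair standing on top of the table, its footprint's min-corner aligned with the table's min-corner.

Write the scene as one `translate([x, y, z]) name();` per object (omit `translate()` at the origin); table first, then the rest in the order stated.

table();
translate([0, 0, 780]) chair();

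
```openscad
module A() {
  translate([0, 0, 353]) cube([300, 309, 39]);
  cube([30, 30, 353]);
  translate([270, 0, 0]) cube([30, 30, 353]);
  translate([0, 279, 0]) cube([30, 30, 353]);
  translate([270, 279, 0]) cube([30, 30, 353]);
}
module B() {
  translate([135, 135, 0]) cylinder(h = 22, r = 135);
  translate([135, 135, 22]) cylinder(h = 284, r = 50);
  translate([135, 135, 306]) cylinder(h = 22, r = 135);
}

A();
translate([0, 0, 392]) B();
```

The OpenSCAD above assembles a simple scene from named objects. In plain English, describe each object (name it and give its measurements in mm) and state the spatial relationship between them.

A is a four-legged stool. The seat is a 300×309×39 mm slab whose top surface is at z = 392 mm; four square legs, each 30×30 mm in cross-section, run from the floor (z = 0) to the underside of the seat, each flush with a corner of the seat.

B is a spool: two coaxial disc flanges of radius 135 mm and thickness 22 mm, joined by a core cylinder of radius 50 mm and height 284 mm. The lower flange rests on z = 0 and the three cylinders share a vertical axis.

The spool is on top of the stool.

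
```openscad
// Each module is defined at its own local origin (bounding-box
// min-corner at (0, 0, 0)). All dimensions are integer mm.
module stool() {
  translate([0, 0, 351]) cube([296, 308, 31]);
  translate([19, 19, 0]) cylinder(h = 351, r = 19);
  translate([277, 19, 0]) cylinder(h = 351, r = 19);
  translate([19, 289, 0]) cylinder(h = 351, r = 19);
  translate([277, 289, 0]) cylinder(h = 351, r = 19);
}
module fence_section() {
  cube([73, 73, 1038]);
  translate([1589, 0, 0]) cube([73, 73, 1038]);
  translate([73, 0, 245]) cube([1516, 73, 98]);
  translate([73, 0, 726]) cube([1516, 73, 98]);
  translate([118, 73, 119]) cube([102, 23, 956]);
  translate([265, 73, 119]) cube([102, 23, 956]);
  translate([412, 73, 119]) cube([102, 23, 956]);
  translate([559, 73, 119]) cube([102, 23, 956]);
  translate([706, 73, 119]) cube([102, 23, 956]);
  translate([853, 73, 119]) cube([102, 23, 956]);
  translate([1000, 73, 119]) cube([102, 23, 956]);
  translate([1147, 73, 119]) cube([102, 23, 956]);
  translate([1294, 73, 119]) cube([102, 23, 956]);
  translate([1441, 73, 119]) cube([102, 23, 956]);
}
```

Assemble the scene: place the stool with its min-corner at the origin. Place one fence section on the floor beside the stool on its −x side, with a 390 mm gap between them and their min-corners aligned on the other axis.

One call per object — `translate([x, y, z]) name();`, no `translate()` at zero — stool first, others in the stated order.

stool();
translate([-2052, 0, 0]) fence_section();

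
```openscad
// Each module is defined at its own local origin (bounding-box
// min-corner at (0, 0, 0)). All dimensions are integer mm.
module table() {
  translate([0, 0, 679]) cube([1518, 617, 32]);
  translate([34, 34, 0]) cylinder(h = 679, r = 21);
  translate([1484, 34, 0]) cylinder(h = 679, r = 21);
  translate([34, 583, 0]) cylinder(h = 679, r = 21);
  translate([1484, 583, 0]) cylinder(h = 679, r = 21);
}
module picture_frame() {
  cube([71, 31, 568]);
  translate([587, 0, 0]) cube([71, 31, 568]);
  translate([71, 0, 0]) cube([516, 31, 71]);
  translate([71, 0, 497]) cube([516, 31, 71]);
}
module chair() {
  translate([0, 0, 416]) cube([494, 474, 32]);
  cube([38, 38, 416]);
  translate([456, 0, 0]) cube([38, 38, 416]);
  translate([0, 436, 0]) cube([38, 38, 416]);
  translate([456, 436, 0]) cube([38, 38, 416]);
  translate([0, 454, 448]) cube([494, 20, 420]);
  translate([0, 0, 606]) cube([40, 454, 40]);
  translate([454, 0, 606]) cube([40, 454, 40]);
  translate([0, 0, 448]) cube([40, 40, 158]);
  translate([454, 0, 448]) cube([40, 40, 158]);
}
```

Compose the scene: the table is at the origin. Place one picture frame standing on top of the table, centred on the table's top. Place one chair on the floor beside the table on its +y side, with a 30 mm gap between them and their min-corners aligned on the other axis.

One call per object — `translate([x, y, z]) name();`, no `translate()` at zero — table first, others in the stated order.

table();
translate([430, 293, 711]) picture_frame();
translate([0, 647, 0]) chair();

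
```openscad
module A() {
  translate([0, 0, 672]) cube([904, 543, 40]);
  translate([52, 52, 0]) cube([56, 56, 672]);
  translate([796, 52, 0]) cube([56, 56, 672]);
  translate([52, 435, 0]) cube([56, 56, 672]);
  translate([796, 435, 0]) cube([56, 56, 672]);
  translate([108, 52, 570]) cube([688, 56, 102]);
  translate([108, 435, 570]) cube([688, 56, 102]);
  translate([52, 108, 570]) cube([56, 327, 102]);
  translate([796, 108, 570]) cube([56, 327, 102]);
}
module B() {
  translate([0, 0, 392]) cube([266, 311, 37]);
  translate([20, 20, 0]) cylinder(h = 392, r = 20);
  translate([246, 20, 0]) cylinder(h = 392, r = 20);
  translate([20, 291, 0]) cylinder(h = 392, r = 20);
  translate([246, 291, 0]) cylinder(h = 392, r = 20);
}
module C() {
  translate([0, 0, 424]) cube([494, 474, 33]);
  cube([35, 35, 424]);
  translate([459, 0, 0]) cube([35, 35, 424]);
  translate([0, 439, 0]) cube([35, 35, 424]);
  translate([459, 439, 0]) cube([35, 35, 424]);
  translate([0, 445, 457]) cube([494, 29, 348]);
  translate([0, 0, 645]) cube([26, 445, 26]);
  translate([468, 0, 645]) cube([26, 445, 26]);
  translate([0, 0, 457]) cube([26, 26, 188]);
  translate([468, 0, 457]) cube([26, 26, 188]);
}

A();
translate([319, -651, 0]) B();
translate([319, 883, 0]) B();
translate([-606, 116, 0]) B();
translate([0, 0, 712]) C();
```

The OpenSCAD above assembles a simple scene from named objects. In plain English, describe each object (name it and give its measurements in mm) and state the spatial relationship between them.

A is a table with a 904×543 mm rectangular top, 40 mm thick, top surface at z = 712 mm, supported by four 56×56 mm square legs, each inset 52 mm from the nearest pair of top edges, running from the floor. Four apron rails, 56 mm thick and 102 mm tall, run between adjacent legs with their top edges flush with the underside of the top and their outer faces flush with the legs' outer faces.

B is a simple wooden stool: a rectangular seat 266 mm (x) by 311 mm (y), 37 mm thick, top face at z = 429 mm, on four round legs, each 40 mm in diameter. The legs rest on z = 0, each leg's axis is inset half a diameter from the nearest pair of seat edges (so the leg's bounding box is flush with the corner).

C is a chair: 494×474 mm seat, 33 mm thick, top at z = 457 mm, on four 35 mm square corner legs flush with the seat edges. A 29 mm thick backrest slab spans the full seat width, extending 348 mm above the seat top, its back face flush with the seat's +y edge. Two armrests of 26×26 mm section run along each side from the seat's front edge to the front of the backrest, top faces 214 mm above the seat top and outer faces flush with the seat's x-edges; a 26×26 mm post under the front of each armrest stands on the seat at the front corner.

Three stools sit around the table at the −y, +y, −x sides. The chair is on top of the table.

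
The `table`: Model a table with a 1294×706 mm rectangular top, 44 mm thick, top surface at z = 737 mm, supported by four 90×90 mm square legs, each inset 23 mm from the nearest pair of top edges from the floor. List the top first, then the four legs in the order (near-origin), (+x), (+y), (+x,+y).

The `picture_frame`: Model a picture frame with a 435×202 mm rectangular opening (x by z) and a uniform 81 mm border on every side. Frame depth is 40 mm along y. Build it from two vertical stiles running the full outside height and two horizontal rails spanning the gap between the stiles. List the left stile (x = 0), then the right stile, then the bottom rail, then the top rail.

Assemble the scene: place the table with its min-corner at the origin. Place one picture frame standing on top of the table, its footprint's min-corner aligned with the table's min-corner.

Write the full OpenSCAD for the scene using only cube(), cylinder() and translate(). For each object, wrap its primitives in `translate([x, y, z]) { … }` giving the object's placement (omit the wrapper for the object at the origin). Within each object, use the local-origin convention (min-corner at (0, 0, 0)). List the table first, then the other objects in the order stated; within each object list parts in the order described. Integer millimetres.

translate([0, 0, 693]) cube([1294, 706, 44]);
translate([23, 23, 0]) cube([90, 90, 693]);
translate([1181, 23, 0]) cube([90, 90, 693]);
translate([23, 593, 0]) cube([90, 90, 693]);
translate([1181, 593, 0]) cube([90, 90, 693]);
translate([0, 0, 737]) {
  cube([81, 40, 364]);
  translate([516, 0, 0]) cube([81, 40, 364]);
  translate([81, 0, 0]) cube([435, 40, 81]);
  translate([81, 0, 283]) cube([435, 40, 81]);
}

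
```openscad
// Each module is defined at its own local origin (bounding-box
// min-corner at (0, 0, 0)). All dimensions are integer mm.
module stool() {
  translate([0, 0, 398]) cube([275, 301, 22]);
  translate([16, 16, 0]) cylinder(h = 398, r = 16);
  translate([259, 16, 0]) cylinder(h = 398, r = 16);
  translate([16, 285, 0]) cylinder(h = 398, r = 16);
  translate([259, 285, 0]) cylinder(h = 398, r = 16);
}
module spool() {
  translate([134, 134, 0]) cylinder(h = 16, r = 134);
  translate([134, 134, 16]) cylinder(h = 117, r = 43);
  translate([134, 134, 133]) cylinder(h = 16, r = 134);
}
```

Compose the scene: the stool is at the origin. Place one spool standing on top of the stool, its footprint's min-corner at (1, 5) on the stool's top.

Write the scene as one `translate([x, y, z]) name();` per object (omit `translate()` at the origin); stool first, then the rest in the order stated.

stool();
translate([1, 5, 420]) spool();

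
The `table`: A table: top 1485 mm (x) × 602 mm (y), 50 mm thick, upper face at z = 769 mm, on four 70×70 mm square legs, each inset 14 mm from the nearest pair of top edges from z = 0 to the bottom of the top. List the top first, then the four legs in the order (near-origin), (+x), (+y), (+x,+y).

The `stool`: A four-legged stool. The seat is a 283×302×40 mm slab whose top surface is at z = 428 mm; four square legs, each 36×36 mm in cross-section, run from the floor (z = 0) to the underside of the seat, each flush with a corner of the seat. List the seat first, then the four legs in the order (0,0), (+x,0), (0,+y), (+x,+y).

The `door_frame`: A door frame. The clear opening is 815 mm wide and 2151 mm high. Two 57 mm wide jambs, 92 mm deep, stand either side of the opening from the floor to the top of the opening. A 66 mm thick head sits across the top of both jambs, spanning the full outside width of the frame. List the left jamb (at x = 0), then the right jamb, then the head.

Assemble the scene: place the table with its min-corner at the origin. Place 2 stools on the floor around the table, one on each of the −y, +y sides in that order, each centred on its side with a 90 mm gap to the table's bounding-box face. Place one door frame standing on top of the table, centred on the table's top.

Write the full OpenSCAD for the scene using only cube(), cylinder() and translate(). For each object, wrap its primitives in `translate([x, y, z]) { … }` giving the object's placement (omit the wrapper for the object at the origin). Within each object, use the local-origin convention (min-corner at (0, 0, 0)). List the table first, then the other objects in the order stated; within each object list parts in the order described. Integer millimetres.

translate([0, 0, 719]) cube([1485, 602, 50]);
translate([14, 14, 0]) cube([70, 70, 719]);
translate([1401, 14, 0]) cube([70, 70, 719]);
translate([14, 518, 0]) cube([70, 70, 719]);
translate([1401, 518, 0]) cube([70, 70, 719]);
translate([601, -392, 0]) {
  translate([0, 0, 388]) cube([283, 302, 40]);
  cube([36, 36, 388]);
  translate([247, 0, 0]) cube([36, 36, 388]);
  translate([0, 266, 0]) cube([36, 36, 388]);
  translate([247, 266, 0]) cube([36, 36, 388]);
}
translate([601, 692, 0]) {
  translate([0, 0, 388]) cube([283, 302, 40]);
  cube([36, 36, 388]);
  translate([247, 0, 0]) cube([36, 36, 388]);
  translate([0, 266, 0]) cube([36, 36, 388]);
  translate([247, 266, 0]) cube([36, 36, 388]);
}
translate([278, 255, 769]) {
  cube([57, 92, 2151]);
  translate([872, 0, 0]) cube([57, 92, 2151]);
  translate([0, 0, 2151]) cube([929, 92, 66]);
}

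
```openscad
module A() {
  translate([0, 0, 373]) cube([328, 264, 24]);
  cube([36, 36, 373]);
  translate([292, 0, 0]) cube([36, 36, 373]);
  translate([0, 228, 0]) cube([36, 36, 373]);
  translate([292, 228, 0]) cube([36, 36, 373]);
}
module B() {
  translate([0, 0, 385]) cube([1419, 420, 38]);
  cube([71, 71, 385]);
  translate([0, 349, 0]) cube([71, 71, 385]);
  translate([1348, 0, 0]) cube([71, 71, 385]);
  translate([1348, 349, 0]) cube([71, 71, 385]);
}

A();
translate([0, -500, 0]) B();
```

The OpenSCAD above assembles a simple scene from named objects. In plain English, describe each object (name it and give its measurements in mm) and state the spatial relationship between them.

A is a simple wooden stool: a rectangular seat 328 mm (x) by 264 mm (y), 24 mm thick, top face at z = 397 mm, on four square legs, each 36×36 mm in cross-section. The legs rest on z = 0, each flush with a corner of the seat.

B is a bench: a 1419×420 mm seat slab, 38 mm thick, top at z = 423 mm, on four 71×71 mm square legs flush with the seat corners and standing on z = 0.

The bench is on the floor beside the stool on its −y side.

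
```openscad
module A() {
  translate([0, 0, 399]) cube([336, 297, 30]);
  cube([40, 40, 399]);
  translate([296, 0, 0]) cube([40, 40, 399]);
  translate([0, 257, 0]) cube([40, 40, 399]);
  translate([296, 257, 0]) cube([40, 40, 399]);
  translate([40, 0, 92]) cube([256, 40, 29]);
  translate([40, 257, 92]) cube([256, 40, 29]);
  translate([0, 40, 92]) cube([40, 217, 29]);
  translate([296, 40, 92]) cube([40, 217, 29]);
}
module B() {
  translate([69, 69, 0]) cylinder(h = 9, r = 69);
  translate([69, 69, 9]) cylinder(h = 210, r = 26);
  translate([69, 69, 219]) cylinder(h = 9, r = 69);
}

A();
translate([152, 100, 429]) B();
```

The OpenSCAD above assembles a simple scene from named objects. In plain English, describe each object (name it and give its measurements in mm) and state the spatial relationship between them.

A is a four-legged stool. The seat is a 336×297×30 mm slab whose top surface is at z = 429 mm; four square legs, each 40×40 mm in cross-section, run from the floor (z = 0) to the underside of the seat, each flush with a corner of the seat. Four stretchers, 40 mm wide and 29 mm tall, connect adjacent legs with their undersides at z = 92 mm, each running between the inner faces of the legs it joins and aligned with the legs' outer faces on the other axis.

B is a spool: two coaxial disc flanges of radius 69 mm and thickness 9 mm, joined by a core cylinder of radius 26 mm and height 210 mm. The lower flange rests on z = 0 and the three cylinders share a vertical axis.

The spool is on top of the stool.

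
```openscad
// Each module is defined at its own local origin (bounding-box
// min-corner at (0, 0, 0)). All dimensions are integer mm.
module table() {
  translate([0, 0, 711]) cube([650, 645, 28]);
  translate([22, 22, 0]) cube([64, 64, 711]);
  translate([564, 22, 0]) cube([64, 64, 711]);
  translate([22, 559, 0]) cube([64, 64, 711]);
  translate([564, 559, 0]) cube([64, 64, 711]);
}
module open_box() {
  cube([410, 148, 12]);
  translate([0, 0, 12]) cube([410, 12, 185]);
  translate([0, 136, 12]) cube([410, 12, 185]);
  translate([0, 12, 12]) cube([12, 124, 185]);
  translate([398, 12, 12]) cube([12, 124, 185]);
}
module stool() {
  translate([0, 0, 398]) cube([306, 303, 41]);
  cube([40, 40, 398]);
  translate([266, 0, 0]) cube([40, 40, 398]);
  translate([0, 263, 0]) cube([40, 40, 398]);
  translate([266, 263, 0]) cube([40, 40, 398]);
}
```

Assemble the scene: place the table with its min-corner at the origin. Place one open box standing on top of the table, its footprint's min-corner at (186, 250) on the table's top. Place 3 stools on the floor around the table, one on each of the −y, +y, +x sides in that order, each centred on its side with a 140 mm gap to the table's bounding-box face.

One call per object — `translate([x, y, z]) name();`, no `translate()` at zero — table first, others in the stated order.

table();
translate([186, 250, 739]) open_box();
translate([172, -443, 0]) stool();
translate([172, 785, 0]) stool();
translate([790, 171, 0]) stool();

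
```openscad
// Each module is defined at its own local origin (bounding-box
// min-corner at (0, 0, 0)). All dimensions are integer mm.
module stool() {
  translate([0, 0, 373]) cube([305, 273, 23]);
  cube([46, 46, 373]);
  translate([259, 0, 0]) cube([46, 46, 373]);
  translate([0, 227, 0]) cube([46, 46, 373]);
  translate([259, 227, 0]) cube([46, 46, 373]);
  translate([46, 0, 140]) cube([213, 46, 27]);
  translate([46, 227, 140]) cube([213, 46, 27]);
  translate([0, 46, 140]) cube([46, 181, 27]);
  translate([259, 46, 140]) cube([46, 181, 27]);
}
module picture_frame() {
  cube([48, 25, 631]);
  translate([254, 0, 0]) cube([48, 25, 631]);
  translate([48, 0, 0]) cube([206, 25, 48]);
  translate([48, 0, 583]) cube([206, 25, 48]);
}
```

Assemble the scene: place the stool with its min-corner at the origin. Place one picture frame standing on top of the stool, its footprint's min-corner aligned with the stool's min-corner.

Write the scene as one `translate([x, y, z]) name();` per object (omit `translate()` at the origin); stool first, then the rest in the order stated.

stool();
translate([0, 0, 396]) picture_frame();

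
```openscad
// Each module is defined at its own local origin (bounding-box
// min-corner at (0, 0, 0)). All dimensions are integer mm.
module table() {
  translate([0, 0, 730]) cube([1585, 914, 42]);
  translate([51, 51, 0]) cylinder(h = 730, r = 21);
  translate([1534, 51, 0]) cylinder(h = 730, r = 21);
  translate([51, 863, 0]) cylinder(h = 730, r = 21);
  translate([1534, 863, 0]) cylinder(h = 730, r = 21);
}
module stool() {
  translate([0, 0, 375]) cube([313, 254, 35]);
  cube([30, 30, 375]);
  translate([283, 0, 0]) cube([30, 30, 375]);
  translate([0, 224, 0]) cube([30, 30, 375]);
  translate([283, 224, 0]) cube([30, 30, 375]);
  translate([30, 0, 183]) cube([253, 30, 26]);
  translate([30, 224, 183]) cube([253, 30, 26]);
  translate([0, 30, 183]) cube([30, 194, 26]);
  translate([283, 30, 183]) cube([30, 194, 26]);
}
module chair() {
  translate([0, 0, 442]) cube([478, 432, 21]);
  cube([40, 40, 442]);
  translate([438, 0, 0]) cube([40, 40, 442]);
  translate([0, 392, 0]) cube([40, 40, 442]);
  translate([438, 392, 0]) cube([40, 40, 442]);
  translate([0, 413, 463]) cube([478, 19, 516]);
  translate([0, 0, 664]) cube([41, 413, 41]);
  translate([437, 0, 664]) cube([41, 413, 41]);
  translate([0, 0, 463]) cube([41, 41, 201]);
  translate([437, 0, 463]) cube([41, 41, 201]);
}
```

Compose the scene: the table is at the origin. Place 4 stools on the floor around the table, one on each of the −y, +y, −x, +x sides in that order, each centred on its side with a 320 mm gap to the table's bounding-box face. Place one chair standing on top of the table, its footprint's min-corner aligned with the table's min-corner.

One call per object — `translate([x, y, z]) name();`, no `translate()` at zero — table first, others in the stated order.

table();
translate([636, -574, 0]) stool();
translate([636, 1234, 0]) stool();
translate([-633, 330, 0]) stool();
translate([1905, 330, 0]) stool();
translate([0, 0, 772]) chair();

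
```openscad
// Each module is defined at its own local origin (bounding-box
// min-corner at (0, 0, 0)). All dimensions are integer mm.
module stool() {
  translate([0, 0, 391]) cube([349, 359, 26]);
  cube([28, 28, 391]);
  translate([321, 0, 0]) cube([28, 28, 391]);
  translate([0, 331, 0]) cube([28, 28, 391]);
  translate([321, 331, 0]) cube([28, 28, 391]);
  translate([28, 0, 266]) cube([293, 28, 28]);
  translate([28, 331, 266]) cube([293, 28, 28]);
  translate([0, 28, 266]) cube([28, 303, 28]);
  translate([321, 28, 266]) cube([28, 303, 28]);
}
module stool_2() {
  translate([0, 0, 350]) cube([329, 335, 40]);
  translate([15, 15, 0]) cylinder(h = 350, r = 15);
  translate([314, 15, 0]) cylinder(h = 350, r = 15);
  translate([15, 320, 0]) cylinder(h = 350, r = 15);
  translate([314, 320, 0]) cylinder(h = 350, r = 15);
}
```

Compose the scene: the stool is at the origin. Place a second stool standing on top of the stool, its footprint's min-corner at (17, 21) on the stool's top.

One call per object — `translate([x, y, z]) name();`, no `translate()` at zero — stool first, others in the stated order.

stool();
translate([17, 21, 417]) stool_2();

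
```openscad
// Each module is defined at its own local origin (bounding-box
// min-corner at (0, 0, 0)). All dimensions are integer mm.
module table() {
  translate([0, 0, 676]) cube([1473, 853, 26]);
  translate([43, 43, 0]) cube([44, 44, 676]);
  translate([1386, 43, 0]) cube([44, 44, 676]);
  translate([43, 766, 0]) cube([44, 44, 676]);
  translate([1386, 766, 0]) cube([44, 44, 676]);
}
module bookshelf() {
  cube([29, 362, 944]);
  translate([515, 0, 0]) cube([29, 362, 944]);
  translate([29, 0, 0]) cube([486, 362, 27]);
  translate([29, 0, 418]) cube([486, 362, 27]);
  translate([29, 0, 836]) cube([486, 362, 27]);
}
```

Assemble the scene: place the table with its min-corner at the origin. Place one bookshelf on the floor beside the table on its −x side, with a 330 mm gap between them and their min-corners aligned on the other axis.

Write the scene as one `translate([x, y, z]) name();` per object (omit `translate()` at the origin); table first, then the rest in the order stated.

table();
translate([-874, 0, 0]) bookshelf();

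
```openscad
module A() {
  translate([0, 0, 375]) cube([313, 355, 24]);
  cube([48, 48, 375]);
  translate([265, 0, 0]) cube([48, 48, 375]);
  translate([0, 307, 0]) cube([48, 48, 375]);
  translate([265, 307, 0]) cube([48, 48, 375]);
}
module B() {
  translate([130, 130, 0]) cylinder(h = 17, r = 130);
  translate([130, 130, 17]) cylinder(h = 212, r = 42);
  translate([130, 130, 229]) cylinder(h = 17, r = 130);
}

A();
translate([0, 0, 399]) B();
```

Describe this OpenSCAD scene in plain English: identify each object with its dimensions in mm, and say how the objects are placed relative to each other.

A is a simple wooden stool: a rectangular seat 313 mm (x) by 355 mm (y), 24 mm thick, top face at z = 399 mm, on four square legs, each 48×48 mm in cross-section. The legs rest on z = 0, each flush with a corner of the seat.

B is a spool: two coaxial disc flanges of radius 130 mm and thickness 17 mm, joined by a core cylinder of radius 42 mm and height 212 mm. The lower flange rests on z = 0 and the three cylinders share a vertical axis.

The spool is on top of the stool.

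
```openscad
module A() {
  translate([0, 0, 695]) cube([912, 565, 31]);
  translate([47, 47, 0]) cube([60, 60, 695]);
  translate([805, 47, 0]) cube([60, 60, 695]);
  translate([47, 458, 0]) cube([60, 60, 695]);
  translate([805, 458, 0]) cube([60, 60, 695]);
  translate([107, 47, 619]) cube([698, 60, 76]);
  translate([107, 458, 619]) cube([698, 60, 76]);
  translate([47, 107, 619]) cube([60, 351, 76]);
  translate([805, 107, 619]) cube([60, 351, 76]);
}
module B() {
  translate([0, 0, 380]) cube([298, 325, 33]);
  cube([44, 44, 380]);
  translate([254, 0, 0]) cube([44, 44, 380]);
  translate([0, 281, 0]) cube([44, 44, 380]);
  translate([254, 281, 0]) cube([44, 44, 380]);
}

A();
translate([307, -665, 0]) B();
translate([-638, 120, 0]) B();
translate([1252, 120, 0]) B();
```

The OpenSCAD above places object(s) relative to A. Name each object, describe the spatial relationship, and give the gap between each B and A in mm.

A is a table. B is a stool. Three stools sit around the table at the −y, −x, +x sides. The gap between each stool and the table is 340 mm.

Each stool's nearest face is 340 mm from the table's bounding box.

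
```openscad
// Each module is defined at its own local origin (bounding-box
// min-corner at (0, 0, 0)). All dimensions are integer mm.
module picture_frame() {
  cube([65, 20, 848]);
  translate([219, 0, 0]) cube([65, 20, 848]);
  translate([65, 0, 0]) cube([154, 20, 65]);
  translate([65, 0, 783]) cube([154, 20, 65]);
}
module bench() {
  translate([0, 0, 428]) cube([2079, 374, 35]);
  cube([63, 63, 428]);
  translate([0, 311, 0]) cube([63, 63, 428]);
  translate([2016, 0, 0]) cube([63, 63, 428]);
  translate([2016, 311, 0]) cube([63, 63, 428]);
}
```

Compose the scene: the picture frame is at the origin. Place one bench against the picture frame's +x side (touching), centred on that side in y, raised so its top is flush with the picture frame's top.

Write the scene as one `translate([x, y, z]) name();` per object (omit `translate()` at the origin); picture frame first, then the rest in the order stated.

picture_frame();
translate([284, -177, 385]) bench();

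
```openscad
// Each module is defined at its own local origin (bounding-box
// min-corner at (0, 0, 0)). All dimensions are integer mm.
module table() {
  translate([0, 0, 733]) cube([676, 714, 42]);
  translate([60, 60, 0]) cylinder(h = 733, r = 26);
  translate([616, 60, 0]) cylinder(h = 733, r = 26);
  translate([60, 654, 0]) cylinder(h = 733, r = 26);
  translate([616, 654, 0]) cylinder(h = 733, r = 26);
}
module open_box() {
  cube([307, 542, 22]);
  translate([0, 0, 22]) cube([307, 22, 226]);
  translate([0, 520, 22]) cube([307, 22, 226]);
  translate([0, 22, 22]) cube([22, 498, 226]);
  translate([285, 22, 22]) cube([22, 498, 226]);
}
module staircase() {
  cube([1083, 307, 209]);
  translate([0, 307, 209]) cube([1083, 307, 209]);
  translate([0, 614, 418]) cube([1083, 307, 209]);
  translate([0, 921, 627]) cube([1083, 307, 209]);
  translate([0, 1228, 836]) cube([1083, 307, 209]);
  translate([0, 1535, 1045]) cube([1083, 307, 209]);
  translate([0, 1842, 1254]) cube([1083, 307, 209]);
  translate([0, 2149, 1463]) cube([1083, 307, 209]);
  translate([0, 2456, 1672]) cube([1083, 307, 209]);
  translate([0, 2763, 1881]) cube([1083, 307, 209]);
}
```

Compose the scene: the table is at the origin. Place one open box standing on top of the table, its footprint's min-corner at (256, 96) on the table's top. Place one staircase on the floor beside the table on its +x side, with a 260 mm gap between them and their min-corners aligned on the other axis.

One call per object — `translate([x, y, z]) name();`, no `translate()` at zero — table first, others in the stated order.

table();
translate([256, 96, 775]) open_box();
translate([936, 0, 0]) staircase();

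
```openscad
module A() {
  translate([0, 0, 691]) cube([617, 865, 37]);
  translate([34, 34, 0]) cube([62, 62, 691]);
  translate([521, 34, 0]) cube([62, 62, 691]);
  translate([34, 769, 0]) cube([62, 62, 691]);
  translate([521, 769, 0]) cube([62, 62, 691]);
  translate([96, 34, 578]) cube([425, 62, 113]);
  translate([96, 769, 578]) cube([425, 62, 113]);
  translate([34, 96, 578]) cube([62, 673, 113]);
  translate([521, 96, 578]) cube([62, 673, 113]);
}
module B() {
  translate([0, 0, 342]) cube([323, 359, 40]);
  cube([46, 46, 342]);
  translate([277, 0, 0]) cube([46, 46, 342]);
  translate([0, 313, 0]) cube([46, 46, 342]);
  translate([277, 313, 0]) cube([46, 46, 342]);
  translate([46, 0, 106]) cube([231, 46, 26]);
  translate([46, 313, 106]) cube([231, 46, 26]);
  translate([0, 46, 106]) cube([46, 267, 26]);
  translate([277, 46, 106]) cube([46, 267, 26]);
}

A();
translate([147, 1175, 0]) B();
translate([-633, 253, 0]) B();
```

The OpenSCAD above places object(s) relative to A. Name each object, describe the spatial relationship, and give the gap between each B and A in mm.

A is a table. B is a stool. Two stools sit around the table at the +y, −x sides. The gap between each stool and the table is 310 mm.

Each stool's nearest face is 310 mm from the table's bounding box.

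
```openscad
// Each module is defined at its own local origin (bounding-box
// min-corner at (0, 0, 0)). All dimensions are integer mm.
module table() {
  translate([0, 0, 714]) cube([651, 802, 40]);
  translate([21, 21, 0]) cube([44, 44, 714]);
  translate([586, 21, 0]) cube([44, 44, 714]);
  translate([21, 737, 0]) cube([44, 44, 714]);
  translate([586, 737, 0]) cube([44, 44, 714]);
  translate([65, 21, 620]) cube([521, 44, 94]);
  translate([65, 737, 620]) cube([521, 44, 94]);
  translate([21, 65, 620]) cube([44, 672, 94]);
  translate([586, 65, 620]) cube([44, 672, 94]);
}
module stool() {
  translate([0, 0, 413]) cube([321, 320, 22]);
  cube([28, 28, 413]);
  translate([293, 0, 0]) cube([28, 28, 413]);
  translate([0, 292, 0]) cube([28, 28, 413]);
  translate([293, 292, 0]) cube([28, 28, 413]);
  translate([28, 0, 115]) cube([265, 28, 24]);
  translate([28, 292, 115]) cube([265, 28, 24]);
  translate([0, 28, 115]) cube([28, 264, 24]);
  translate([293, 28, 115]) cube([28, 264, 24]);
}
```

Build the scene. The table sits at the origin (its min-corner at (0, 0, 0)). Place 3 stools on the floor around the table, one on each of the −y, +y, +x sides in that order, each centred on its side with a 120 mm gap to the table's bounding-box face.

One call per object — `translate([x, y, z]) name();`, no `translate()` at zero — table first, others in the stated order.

table();
translate([165, -440, 0]) stool();
translate([165, 922, 0]) stool();
translate([771, 241, 0]) stool();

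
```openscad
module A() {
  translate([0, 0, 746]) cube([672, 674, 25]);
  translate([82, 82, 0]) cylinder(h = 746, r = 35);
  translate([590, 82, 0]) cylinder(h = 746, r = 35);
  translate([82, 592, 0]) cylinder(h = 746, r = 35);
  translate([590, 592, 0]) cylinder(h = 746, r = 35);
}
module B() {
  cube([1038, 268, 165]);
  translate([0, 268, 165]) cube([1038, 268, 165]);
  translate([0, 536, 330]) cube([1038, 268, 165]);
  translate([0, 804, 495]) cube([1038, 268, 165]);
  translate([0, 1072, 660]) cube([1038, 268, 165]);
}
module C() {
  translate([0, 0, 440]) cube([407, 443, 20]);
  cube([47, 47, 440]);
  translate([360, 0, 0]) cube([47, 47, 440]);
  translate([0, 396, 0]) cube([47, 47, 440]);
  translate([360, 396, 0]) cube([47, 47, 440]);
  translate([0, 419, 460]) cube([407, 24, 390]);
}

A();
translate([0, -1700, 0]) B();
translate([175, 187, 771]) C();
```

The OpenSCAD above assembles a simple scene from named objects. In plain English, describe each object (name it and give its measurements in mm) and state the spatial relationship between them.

A is a table with a 672×674 mm rectangular top, 25 mm thick, top surface at z = 771 mm, supported by four round legs of 70 mm diameter, each leg's bounding box inset 47 mm from the nearest pair of top edges, running from the floor.

B is a straight staircase of 5 solid steps. Each step is 1038 mm wide (x), 268 mm deep (y, the going) and 165 mm tall (the rise). The first step rests on the floor; each subsequent step sits one going further in +y and one rise higher in +z, directly behind and above the previous step with no overlap.

C is a chair: 407×443 mm seat, 20 mm thick, top at z = 460 mm, on four 47 mm square corner legs flush with the seat edges. A 24 mm thick backrest slab spans the full seat width, extending 390 mm above the seat top, its back face flush with the seat's +y edge.

The staircase is on the floor beside the table on its −y side. The chair is on top of the table.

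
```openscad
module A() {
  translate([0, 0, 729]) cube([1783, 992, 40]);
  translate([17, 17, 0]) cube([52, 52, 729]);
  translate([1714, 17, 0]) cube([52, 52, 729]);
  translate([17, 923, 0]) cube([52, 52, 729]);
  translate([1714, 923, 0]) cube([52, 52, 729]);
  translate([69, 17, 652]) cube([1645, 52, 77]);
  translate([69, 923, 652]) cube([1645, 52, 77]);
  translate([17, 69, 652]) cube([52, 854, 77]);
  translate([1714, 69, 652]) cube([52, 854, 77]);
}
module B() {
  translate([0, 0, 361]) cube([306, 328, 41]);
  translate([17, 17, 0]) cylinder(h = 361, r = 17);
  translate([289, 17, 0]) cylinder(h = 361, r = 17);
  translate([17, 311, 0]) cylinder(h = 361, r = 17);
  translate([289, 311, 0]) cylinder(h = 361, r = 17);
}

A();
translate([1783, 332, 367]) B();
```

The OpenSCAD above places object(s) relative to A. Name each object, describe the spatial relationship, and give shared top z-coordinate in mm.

Both tops at z = 769 mm.

A is a table. B is a stool. The stool is beside the table with their tops flush at z = 769. The shared top z-coordinate is 769 mm.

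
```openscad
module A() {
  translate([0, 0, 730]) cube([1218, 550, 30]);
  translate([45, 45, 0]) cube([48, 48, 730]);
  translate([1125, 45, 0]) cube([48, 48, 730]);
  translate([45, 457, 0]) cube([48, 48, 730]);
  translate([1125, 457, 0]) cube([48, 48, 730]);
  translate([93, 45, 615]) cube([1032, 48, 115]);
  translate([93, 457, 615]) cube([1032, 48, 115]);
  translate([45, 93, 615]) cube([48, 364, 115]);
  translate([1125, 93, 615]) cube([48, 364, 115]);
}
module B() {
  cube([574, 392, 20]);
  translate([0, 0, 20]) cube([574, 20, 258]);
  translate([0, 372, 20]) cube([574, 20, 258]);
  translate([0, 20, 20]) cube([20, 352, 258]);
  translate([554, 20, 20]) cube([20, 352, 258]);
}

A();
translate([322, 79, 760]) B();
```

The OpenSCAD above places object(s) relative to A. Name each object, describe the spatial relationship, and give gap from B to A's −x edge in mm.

A is a table. B is an open box. The open box is on top of the table, centred. The gap from the open box to the table's −x edge is 322 mm.

The open box's min-x is at 322; the table's min-x is 0; gap = 322 mm.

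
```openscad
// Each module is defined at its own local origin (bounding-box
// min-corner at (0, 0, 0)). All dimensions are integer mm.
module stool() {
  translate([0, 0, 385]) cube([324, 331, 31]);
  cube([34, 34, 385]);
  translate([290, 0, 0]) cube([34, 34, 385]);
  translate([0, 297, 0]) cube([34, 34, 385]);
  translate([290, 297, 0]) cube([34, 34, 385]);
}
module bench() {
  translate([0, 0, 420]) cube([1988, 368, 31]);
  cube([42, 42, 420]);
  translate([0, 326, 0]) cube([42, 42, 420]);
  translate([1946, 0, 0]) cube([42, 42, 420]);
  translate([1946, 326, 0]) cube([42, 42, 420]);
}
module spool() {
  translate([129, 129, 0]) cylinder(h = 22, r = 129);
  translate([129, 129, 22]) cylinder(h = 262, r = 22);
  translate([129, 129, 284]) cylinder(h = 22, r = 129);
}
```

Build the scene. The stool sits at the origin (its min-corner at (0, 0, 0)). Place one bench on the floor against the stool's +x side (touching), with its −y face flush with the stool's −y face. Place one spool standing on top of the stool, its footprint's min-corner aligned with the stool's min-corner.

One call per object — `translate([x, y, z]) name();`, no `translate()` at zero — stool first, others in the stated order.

stool();
translate([324, 0, 0]) bench();
translate([0, 0, 416]) spool();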